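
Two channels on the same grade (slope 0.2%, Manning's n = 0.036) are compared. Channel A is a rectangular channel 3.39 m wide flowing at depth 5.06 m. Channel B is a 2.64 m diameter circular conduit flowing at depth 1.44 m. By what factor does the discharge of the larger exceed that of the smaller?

8.39

Channel A: Flow area A = b·y = 3.39 × 5.06 = 17.15 m². Wetted perimeter P = b + 2y = 3.39 + 2×5.06 = 13.51 m. Hydraulic radius R = A/P = 17.15/13.51 = 1.27 m. Q_A = (1/0.036)·17.15·1.27^(2/3)·√0.002 = 24.99 m³/s.
Channel B: For a circular section of diameter D = 2.64 m at depth y = 1.44 m, the central angle is θ = 2 arccos(1 − 2y/D) = 3.324 rad. Then A = (D²/8)(θ − sin θ) = 3.053 m² and P = Dθ/2 = 4.387 m. Hydraulic radius R = A/P = 3.053/4.387 = 0.696 m. Q_B = (1/0.036)·3.053·0.696^(2/3)·√0.002 = 2.979 m³/s.
The larger discharge is 24.99 m³/s and the smaller is 2.979 m³/s; the ratio is 8.39.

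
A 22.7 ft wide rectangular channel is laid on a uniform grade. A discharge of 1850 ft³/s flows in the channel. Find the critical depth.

For a rectangular channel, critical depth y_c = (q²/g)^(1/3) where q = Q/b = 1850/22.7 = 81.5 ft²/s.
So y_c = (81.5²/32.2)^(1/3) = 5.91 ft.

y_c = 5.91 ft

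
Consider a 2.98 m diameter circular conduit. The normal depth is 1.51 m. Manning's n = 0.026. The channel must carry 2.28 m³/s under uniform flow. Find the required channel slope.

S = 0.000409

For a circular section of diameter D = 2.98 m at depth y = 1.51 m, the central angle is θ = 2 arccos(1 − 2y/D) = 3.168 rad. Then A = (D²/8)(θ − sin θ) = 3.547 m² and P = Dθ/2 = 4.721 m.
Hydraulic radius R = A/P = 3.547/4.721 = 0.7513 m.
From Manning's equation, S = [nQ / (1 A R^(2/3))]² = [0.026 × 2.28 / (1 × 3.547 × 0.7513^(2/3))]² = 0.000409.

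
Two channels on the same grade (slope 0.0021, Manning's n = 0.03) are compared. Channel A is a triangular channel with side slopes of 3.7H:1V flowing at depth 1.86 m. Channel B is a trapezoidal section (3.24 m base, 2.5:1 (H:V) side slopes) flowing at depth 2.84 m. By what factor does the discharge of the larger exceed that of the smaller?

Channel A: For a triangular section with side slope z = 3.7: A = zy² = 3.7×1.86² = 12.8 m²; P = 2y√(1+z²) = 2×1.86×3.833 = 14.26 m. Hydraulic radius R = A/P = 12.8/14.26 = 0.8978 m. Q_A = (1/0.03)·12.8·0.8978^(2/3)·√0.0021 = 18.2 m³/s.
Channel B: With bottom width b = 3.24 m and side slope z = 2.5: A = (b + zy)y = (3.24 + 2.5×2.84)×2.84 = 29.37 m²; P = b + 2y√(1+z²) = 3.24 + 2×2.84×2.693 = 18.53 m. Hydraulic radius R = A/P = 29.37/18.53 = 1.584 m. Q_B = (1/0.03)·29.37·1.584^(2/3)·√0.0021 = 60.96 m³/s.
The larger discharge is 60.96 m³/s and the smaller is 18.2 m³/s; the ratio is 3.35.

3.35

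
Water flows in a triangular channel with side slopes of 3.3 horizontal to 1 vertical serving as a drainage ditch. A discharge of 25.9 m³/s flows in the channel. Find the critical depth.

At critical depth, Q² T / (g A³) = 1, i.e. A³/T = Q²/g = 25.9²/9.81 = 68.38.
Trying y = 1.21 m: A³/T = 14.12 — short.
Trying y = 2.01 m: A³/T = 178.6 — over.
Trying y = 1.66 m: A³/T = 68.63 — ≈ 68.38.

y_c = 1.66 m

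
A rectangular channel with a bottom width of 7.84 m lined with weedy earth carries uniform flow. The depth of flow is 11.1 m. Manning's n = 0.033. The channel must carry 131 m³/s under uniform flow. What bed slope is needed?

S = 0.000598

Flow area A = b·y = 7.84 × 11.1 = 87.02 m². Wetted perimeter P = b + 2y = 7.84 + 2×11.1 = 30.04 m.
Hydraulic radius R = A/P = 87.02/30.04 = 2.897 m.
From Manning's equation, S = [nQ / (1 A R^(2/3))]² = [0.033 × 131 / (1 × 87.02 × 2.897^(2/3))]² = 0.000598.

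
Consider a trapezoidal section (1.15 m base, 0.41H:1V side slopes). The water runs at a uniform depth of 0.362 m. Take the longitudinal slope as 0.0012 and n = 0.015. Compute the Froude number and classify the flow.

With bottom width b = 1.15 m and side slope z = 0.41: A = (b + zy)y = (1.15 + 0.41×0.362)×0.362 = 0.47 m²; P = b + 2y√(1+z²) = 1.15 + 2×0.362×1.081 = 1.932 m.
Hydraulic radius R = A/P = 0.47/1.932 = 0.2432 m.
V = (1/n) R^(2/3) √S = (1/0.015) × 0.2432^(2/3) × √0.0012 = 0.8999 m/s. Hydraulic depth D_h = A/T = 0.47/1.447 = 0.3249 m.
Froude number Fr = V/√(g·D_h) = 0.8999/√(9.81×0.3249) = 0.504, which is less than 1, so the flow is subcritical.

subcritical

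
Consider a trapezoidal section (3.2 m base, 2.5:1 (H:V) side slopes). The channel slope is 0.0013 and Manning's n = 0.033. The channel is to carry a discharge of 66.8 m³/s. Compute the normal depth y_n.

y_n = 3.43 m

Manning's equation rearranged: A R^(2/3) = nQ / (1·√S) = 0.033 × 66.8 / (√0.0013) = 61.14.
Trying y = 4.37 m: A R^(2/3) = 107.8 — over.
Trying y = 3.43 m: A R^(2/3) = 61.17 — ≈ 61.14.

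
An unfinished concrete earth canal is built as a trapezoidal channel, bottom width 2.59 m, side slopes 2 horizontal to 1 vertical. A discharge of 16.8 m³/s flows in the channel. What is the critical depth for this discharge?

At critical depth, Q² T / (g A³) = 1, i.e. A³/T = Q²/g = 16.8²/9.81 = 28.77.
Try y = 1.4 m: A³/T = 52.46 — high.
Try y = 1.2 m: A³/T = 29.05 — ≈ 28.77.

y_c = 1.2 m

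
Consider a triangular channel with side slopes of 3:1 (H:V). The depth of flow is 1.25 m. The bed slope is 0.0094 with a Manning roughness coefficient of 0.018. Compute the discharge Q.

Q = 17.8 m³/s

For a triangular section with side slope z = 3: A = zy² = 3×1.25² = 4.688 m²; P = 2y√(1+z²) = 2×1.25×3.162 = 7.906 m.
Hydraulic radius R = A/P = 4.688/7.906 = 0.5929 m.
Manning's equation: Q = (1/n) A R^(2/3) S^(1/2) = (1/0.018) × 4.688 × 0.5929^(2/3) × 0.0094^(1/2) = 17.8 m³/s.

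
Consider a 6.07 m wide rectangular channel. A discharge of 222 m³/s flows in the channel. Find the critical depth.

For a rectangular channel, critical depth y_c = (q²/g)^(1/3) where q = Q/b = 222/6.07 = 36.57 m²/s.
So y_c = (36.57²/9.81)^(1/3) = 5.15 m.

y_c = 5.15 m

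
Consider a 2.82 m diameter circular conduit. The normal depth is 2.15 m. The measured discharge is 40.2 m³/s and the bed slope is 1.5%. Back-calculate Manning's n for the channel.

n = 0.014

For a circular section of diameter D = 2.82 m at depth y = 2.15 m, the central angle is θ = 2 arccos(1 − 2y/D) = 4.247 rad. Then A = (D²/8)(θ − sin θ) = 5.109 m² and P = Dθ/2 = 5.988 m.
Hydraulic radius R = A/P = 5.109/5.988 = 0.8533 m.
Rearranging Manning's equation: n = (1/Q) A R^(2/3) S^(1/2) = (1/40.2) × 5.109 × 0.8533^(2/3) × √0.015 = 0.014.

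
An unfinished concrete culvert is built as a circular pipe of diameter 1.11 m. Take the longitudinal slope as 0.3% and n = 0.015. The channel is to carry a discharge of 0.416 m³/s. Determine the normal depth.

y_n = 0.399 m

Manning's equation rearranged: A R^(2/3) = nQ / (1·√S) = 0.015 × 0.416 / (√0.003) = 0.1139.
At y = 0.295 m: A R^(2/3) = 0.06364 — short.
At y = 0.436 m: A R^(2/3) = 0.1342 — over.
At y = 0.399 m: A R^(2/3) = 0.1138 — close enough.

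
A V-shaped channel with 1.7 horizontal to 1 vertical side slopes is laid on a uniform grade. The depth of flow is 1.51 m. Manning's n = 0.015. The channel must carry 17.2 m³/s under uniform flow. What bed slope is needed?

For a triangular section with side slope z = 1.7: A = zy² = 1.7×1.51² = 3.876 m²; P = 2y√(1+z²) = 2×1.51×1.972 = 5.956 m.
Hydraulic radius R = A/P = 3.876/5.956 = 0.6508 m.
From Manning's equation, S = [nQ / (1 A R^(2/3))]² = [0.015 × 17.2 / (1 × 3.876 × 0.6508^(2/3))]² = 0.00786.

S = 0.00786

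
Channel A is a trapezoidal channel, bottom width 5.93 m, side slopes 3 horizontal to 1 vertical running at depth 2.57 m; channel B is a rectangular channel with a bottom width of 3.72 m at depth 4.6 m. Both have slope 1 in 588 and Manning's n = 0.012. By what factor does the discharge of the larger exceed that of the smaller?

Channel A: With bottom width b = 5.93 m and side slope z = 3: A = (b + zy)y = (5.93 + 3×2.57)×2.57 = 35.05 m²; P = b + 2y√(1+z²) = 5.93 + 2×2.57×3.162 = 22.18 m. Hydraulic radius R = A/P = 35.05/22.18 = 1.58 m. Q_A = (1/0.012)·35.05·1.58^(2/3)·√0.001701 = 163.4 m³/s.
Channel B: Flow area A = b·y = 3.72 × 4.6 = 17.11 m². Wetted perimeter P = b + 2y = 3.72 + 2×4.6 = 12.92 m. Hydraulic radius R = A/P = 17.11/12.92 = 1.324 m. Q_B = (1/0.012)·17.11·1.324^(2/3)·√0.001701 = 70.92 m³/s.
The larger discharge is 163.4 m³/s and the smaller is 70.92 m³/s; the ratio is 2.3.

2.3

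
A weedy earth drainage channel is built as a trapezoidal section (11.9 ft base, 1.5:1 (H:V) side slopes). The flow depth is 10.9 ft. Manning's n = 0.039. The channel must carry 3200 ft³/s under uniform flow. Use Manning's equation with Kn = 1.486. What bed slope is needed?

S = 0.0068

With bottom width b = 11.9 ft and side slope z = 1.5: A = (b + zy)y = (11.9 + 1.5×10.9)×10.9 = 307.9 ft²; P = b + 2y√(1+z²) = 11.9 + 2×10.9×1.803 = 51.2 ft.
Hydraulic radius R = A/P = 307.9/51.2 = 6.014 ft.
From Manning's equation, S = [nQ / (1.486 A R^(2/3))]² = [0.039 × 3200 / (1.486 × 307.9 × 6.014^(2/3))]² = 0.0068.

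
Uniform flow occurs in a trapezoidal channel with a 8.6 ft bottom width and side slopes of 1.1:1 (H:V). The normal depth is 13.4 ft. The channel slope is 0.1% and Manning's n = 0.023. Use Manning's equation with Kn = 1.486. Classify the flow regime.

subcritical

With bottom width b = 8.6 ft and side slope z = 1.1: A = (b + zy)y = (8.6 + 1.1×13.4)×13.4 = 312.8 ft²; P = b + 2y√(1+z²) = 8.6 + 2×13.4×1.487 = 48.44 ft.
Hydraulic radius R = A/P = 312.8/48.44 = 6.456 ft.
V = (1.486/n) R^(2/3) √S = (1.486/0.023) × 6.456^(2/3) × √0.001 = 7.084 ft/s. Hydraulic depth D_h = A/T = 312.8/38.08 = 8.213 ft.
Froude number Fr = V/√(g·D_h) = 7.084/√(32.2×8.213) = 0.436, which is less than 1, so the flow is subcritical.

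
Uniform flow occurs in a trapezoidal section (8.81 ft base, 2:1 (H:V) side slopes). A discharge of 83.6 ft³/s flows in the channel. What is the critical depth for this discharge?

At critical depth, Q² T / (g A³) = 1, i.e. A³/T = Q²/g = 83.6²/32.2 = 217.
Try y = 0.882 ft: A³/T = 65.75 — short.
Try y = 1.39 ft: A³/T = 291 — over.
Try y = 1.27 ft: A³/T = 215.6 — matches.

y_c = 1.27 ft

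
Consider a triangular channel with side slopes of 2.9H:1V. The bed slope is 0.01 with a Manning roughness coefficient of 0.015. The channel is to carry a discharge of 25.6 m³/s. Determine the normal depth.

y_n = 1.34 m

Manning's equation rearranged: A R^(2/3) = nQ / (1·√S) = 0.015 × 25.6 / (√0.01) = 3.84.
Try y = 1.45 m: A R^(2/3) = 4.74 — high.
Try y = 1.1 m: A R^(2/3) = 2.269 — low.
Try y = 1.34 m: A R^(2/3) = 3.841 — ≈ 3.84.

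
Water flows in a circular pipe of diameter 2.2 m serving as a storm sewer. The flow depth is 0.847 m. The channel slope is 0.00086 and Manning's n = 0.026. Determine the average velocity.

For a circular section of diameter D = 2.2 m at depth y = 0.847 m, the central angle is θ = 2 arccos(1 − 2y/D) = 2.677 rad. Then A = (D²/8)(θ − sin θ) = 1.349 m² and P = Dθ/2 = 2.945 m.
Hydraulic radius R = A/P = 1.349/2.945 = 0.458 m.
From Manning's equation, V = (1/n) R^(2/3) S^(1/2) = (1/0.026) × 0.458^(2/3) × 0.00086^(1/2) = 0.67 m/s.

V = 0.67 m/s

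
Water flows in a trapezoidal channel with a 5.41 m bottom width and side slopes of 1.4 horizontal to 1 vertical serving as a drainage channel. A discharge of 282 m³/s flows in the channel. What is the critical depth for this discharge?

At critical depth, Q² T / (g A³) = 1, i.e. A³/T = Q²/g = 282²/9.81 = 8106.
Trying y = 4.92 m: A³/T = 11550 — high.
Trying y = 3.97 m: A³/T = 4996 — low.
Trying y = 4.5 m: A³/T = 8124 — close enough.

y_c = 4.5 m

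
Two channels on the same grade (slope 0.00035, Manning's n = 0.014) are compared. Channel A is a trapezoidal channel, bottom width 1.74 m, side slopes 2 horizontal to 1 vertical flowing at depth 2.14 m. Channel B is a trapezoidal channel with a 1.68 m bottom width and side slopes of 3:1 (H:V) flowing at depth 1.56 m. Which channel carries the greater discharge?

channel A

Channel A: With bottom width b = 1.74 m and side slope z = 2: A = (b + zy)y = (1.74 + 2×2.14)×2.14 = 12.88 m²; P = b + 2y√(1+z²) = 1.74 + 2×2.14×2.236 = 11.31 m. Hydraulic radius R = A/P = 12.88/11.31 = 1.139 m. Q_A = (1/0.014)·12.88·1.139^(2/3)·√0.00035 = 18.78 m³/s.
Channel B: With bottom width b = 1.68 m and side slope z = 3: A = (b + zy)y = (1.68 + 3×1.56)×1.56 = 9.922 m²; P = b + 2y√(1+z²) = 1.68 + 2×1.56×3.162 = 11.55 m. Hydraulic radius R = A/P = 9.922/11.55 = 0.8593 m. Q_B = (1/0.014)·9.922·0.8593^(2/3)·√0.00035 = 11.98 m³/s.
Q_A = 18.78 m³/s vs Q_B = 11.98 m³/s, so channel A carries more.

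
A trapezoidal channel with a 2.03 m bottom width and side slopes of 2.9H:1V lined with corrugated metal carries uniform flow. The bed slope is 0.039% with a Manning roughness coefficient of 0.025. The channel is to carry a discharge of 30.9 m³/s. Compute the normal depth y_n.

Manning's equation rearranged: A R^(2/3) = nQ / (1·√S) = 0.025 × 30.9 / (√0.00039) = 39.12.
Trying y = 2.39 m: A R^(2/3) = 25.29 — too small.
Trying y = 3.12 m: A R^(2/3) = 47.92 — too large.
Trying y = 2.87 m: A R^(2/3) = 39.16 — ≈ 39.12.

y_n = 2.87 m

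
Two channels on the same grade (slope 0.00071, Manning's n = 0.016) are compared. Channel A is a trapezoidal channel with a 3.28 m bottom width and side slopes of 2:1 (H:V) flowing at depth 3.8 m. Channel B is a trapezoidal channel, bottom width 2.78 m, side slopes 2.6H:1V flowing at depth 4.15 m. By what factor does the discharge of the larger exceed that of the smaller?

Channel A: With bottom width b = 3.28 m and side slope z = 2: A = (b + zy)y = (3.28 + 2×3.8)×3.8 = 41.34 m²; P = b + 2y√(1+z²) = 3.28 + 2×3.8×2.236 = 20.27 m. Hydraulic radius R = A/P = 41.34/20.27 = 2.039 m. Q_A = (1/0.016)·41.34·2.039^(2/3)·√0.00071 = 110.7 m³/s.
Channel B: With bottom width b = 2.78 m and side slope z = 2.6: A = (b + zy)y = (2.78 + 2.6×4.15)×4.15 = 56.32 m²; P = b + 2y√(1+z²) = 2.78 + 2×4.15×2.786 = 25.9 m. Hydraulic radius R = A/P = 56.32/25.9 = 2.174 m. Q_B = (1/0.016)·56.32·2.174^(2/3)·√0.00071 = 157.4 m³/s.
The larger discharge is 157.4 m³/s and the smaller is 110.7 m³/s; the ratio is 1.42.

1.42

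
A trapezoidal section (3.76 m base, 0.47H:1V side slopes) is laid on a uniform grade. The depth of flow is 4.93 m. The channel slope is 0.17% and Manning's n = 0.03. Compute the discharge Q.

Q = 66.3 m³/s

With bottom width b = 3.76 m and side slope z = 0.47: A = (b + zy)y = (3.76 + 0.47×4.93)×4.93 = 29.96 m²; P = b + 2y√(1+z²) = 3.76 + 2×4.93×1.105 = 14.65 m.
Hydraulic radius R = A/P = 29.96/14.65 = 2.044 m.
Manning's equation: Q = (1/n) A R^(2/3) S^(1/2) = (1/0.03) × 29.96 × 2.044^(2/3) × 0.0017^(1/2) = 66.3 m³/s.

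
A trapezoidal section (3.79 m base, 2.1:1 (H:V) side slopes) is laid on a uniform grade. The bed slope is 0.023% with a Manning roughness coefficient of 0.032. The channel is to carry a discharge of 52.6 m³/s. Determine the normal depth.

Manning's equation rearranged: A R^(2/3) = nQ / (1·√S) = 0.032 × 52.6 / (√0.00023) = 111.
Trying y = 3.89 m: A R^(2/3) = 76.91 — low.
Trying y = 5.1 m: A R^(2/3) = 143 — high.
Trying y = 4.57 m: A R^(2/3) = 111 — ≈ 111.

y_n = 4.57 m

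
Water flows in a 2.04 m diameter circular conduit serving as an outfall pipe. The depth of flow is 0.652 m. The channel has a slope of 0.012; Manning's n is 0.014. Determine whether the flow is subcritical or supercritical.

For a circular section of diameter D = 2.04 m at depth y = 0.652 m, the central angle is θ = 2 arccos(1 − 2y/D) = 2.403 rad. Then A = (D²/8)(θ − sin θ) = 0.9002 m² and P = Dθ/2 = 2.451 m.
Hydraulic radius R = A/P = 0.9002/2.451 = 0.3672 m.
V = (1/n) R^(2/3) √S = (1/0.014) × 0.3672^(2/3) × √0.012 = 4.012 m/s. Hydraulic depth D_h = A/T = 0.9002/1.903 = 0.4731 m.
Froude number Fr = V/√(g·D_h) = 4.012/√(9.81×0.4731) = 1.86, which is greater than 1, so the flow is supercritical.

supercritical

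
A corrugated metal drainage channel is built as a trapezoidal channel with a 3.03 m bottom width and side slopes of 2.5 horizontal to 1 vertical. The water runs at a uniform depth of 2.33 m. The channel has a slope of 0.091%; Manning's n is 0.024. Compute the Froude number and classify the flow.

With bottom width b = 3.03 m and side slope z = 2.5: A = (b + zy)y = (3.03 + 2.5×2.33)×2.33 = 20.63 m²; P = b + 2y√(1+z²) = 3.03 + 2×2.33×2.693 = 15.58 m.
Hydraulic radius R = A/P = 20.63/15.58 = 1.324 m.
V = (1/n) R^(2/3) √S = (1/0.024) × 1.324^(2/3) × √0.00091 = 1.516 m/s. Hydraulic depth D_h = A/T = 20.63/14.68 = 1.405 m.
Froude number Fr = V/√(g·D_h) = 1.516/√(9.81×1.405) = 0.408, which is less than 1, so the flow is subcritical.

subcritical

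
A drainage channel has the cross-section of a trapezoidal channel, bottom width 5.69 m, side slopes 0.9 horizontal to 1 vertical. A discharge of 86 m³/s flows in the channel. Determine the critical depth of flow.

At critical depth, Q² T / (g A³) = 1, i.e. A³/T = Q²/g = 86²/9.81 = 753.9.
At y = 2.07 m: A³/T = 405.9 — short.
At y = 2.76 m: A³/T = 1077 — over.
At y = 2.49 m: A³/T = 757.1 — matches.

y_c = 2.49 m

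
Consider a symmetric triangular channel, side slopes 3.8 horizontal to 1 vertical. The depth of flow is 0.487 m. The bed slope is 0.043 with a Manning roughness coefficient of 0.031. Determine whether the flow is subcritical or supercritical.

supercritical

For a triangular section with side slope z = 3.8: A = zy² = 3.8×0.487² = 0.9012 m²; P = 2y√(1+z²) = 2×0.487×3.929 = 3.827 m.
Hydraulic radius R = A/P = 0.9012/3.827 = 0.2355 m.
V = (1/n) R^(2/3) √S = (1/0.031) × 0.2355^(2/3) × √0.043 = 2.551 m/s. Hydraulic depth D_h = A/T = 0.9012/3.701 = 0.2435 m.
Froude number Fr = V/√(g·D_h) = 2.551/√(9.81×0.2435) = 1.65, which is greater than 1, so the flow is supercritical.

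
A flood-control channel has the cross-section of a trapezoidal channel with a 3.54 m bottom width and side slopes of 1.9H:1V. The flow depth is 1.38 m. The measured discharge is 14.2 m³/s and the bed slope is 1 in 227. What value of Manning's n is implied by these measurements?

n = 0.037

With bottom width b = 3.54 m and side slope z = 1.9: A = (b + zy)y = (3.54 + 1.9×1.38)×1.38 = 8.504 m²; P = b + 2y√(1+z²) = 3.54 + 2×1.38×2.147 = 9.466 m.
Hydraulic radius R = A/P = 8.504/9.466 = 0.8983 m.
Rearranging Manning's equation: n = (1/Q) A R^(2/3) S^(1/2) = (1/14.2) × 8.504 × 0.8983^(2/3) × √0.004405 = 0.037.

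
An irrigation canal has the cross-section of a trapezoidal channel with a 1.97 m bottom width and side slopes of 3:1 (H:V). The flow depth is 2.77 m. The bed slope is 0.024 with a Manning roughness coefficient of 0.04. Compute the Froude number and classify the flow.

supercritical

With bottom width b = 1.97 m and side slope z = 3: A = (b + zy)y = (1.97 + 3×2.77)×2.77 = 28.48 m²; P = b + 2y√(1+z²) = 1.97 + 2×2.77×3.162 = 19.49 m.
Hydraulic radius R = A/P = 28.48/19.49 = 1.461 m.
V = (1/n) R^(2/3) √S = (1/0.04) × 1.461^(2/3) × √0.024 = 4.987 m/s. Hydraulic depth D_h = A/T = 28.48/18.59 = 1.532 m.
Froude number Fr = V/√(g·D_h) = 4.987/√(9.81×1.532) = 1.29, which is greater than 1, so the flow is supercritical.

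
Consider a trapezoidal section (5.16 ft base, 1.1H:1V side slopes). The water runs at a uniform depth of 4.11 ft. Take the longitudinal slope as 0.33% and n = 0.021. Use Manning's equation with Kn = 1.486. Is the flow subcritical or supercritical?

subcritical

With bottom width b = 5.16 ft and side slope z = 1.1: A = (b + zy)y = (5.16 + 1.1×4.11)×4.11 = 39.79 ft²; P = b + 2y√(1+z²) = 5.16 + 2×4.11×1.487 = 17.38 ft.
Hydraulic radius R = A/P = 39.79/17.38 = 2.289 ft.
V = (1.486/n) R^(2/3) √S = (1.486/0.021) × 2.289^(2/3) × √0.0033 = 7.061 ft/s. Hydraulic depth D_h = A/T = 39.79/14.2 = 2.802 ft.
Froude number Fr = V/√(g·D_h) = 7.061/√(32.2×2.802) = 0.743, which is less than 1, so the flow is subcritical.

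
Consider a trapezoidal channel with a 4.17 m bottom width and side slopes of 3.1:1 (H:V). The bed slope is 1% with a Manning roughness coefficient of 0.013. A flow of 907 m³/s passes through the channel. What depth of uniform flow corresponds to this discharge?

Manning's equation rearranged: A R^(2/3) = nQ / (1·√S) = 0.013 × 907 / (√0.01) = 117.9.
Try y = 4.99 m: A R^(2/3) = 188.7 — over.
Try y = 3.21 m: A R^(2/3) = 67.25 — short.
Try y = 4.09 m: A R^(2/3) = 117.8 — matches.

y_n = 4.09 m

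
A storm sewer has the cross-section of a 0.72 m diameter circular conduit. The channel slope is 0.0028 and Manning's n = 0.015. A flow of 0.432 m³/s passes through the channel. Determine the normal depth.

y_n = 0.557 m

Manning's equation rearranged: A R^(2/3) = nQ / (1·√S) = 0.015 × 0.432 / (√0.0028) = 0.1225.
Trying y = 0.464 m: A R^(2/3) = 0.09698 — too small.
Trying y = 0.557 m: A R^(2/3) = 0.1226 — close enough.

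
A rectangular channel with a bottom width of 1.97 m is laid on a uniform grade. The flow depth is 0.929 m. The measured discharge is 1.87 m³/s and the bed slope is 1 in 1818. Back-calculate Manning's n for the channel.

n = 0.014

Flow area A = b·y = 1.97 × 0.929 = 1.83 m². Wetted perimeter P = b + 2y = 1.97 + 2×0.929 = 3.828 m.
Hydraulic radius R = A/P = 1.83/3.828 = 0.4781 m.
Rearranging Manning's equation: n = (1/Q) A R^(2/3) S^(1/2) = (1/1.87) × 1.83 × 0.4781^(2/3) × √0.0005501 = 0.014.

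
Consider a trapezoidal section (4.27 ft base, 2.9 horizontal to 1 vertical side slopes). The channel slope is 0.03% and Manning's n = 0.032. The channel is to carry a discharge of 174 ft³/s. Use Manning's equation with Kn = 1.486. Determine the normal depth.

y_n = 5.39 ft

Manning's equation rearranged: A R^(2/3) = nQ / (1.486·√S) = 0.032 × 174 / (1.486 × √0.0003) = 216.3.
Try y = 6.38 ft: A R^(2/3) = 325.1 — too large.
Try y = 3.97 ft: A R^(2/3) = 105.6 — too small.
Try y = 5.39 ft: A R^(2/3) = 216.8 — matches.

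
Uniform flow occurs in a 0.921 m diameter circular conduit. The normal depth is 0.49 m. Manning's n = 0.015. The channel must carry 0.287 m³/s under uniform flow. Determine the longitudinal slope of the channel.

For a circular section of diameter D = 0.921 m at depth y = 0.49 m, the central angle is θ = 2 arccos(1 − 2y/D) = 3.27 rad. Then A = (D²/8)(θ − sin θ) = 0.3603 m² and P = Dθ/2 = 1.506 m.
Hydraulic radius R = A/P = 0.3603/1.506 = 0.2393 m.
From Manning's equation, S = [nQ / (1 A R^(2/3))]² = [0.015 × 0.287 / (1 × 0.3603 × 0.2393^(2/3))]² = 0.000961.

S = 0.000961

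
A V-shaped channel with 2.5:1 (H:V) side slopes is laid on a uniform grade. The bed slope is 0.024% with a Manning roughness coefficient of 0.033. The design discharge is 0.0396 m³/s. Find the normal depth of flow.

y_n = 0.34 m

Manning's equation rearranged: A R^(2/3) = nQ / (1·√S) = 0.033 × 0.0396 / (√0.00024) = 0.08435.
At y = 0.395 m: A R^(2/3) = 0.1259 — high.
At y = 0.258 m: A R^(2/3) = 0.04043 — low.
At y = 0.34 m: A R^(2/3) = 0.08441 — close enough.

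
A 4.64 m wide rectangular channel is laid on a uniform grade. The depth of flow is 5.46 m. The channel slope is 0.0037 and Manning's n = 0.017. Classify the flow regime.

subcritical

Flow area A = b·y = 4.64 × 5.46 = 25.33 m². Wetted perimeter P = b + 2y = 4.64 + 2×5.46 = 15.56 m.
Hydraulic radius R = A/P = 25.33/15.56 = 1.628 m.
V = (1/n) R^(2/3) √S = (1/0.017) × 1.628^(2/3) × √0.0037 = 4.952 m/s. Hydraulic depth D_h = A/T = 25.33/4.64 = 5.46 m.
Froude number Fr = V/√(g·D_h) = 4.952/√(9.81×5.46) = 0.677, which is less than 1, so the flow is subcritical.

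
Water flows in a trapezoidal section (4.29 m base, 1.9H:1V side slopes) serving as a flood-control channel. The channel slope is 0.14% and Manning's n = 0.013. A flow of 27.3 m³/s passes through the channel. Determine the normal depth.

Manning's equation rearranged: A R^(2/3) = nQ / (1·√S) = 0.013 × 27.3 / (√0.0014) = 9.485.
Try y = 1.73 m: A R^(2/3) = 14.12 — over.
Try y = 0.99 m: A R^(2/3) = 4.886 — short.
Try y = 1.41 m: A R^(2/3) = 9.495 — ≈ 9.485.

y_n = 1.41 m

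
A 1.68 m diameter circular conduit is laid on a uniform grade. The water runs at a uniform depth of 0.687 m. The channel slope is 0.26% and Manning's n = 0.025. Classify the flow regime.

subcritical

For a circular section of diameter D = 1.68 m at depth y = 0.687 m, the central angle is θ = 2 arccos(1 − 2y/D) = 2.775 rad. Then A = (D²/8)(θ − sin θ) = 0.8527 m² and P = Dθ/2 = 2.331 m.
Hydraulic radius R = A/P = 0.8527/2.331 = 0.3658 m.
V = (1/n) R^(2/3) √S = (1/0.025) × 0.3658^(2/3) × √0.0026 = 1.043 m/s. Hydraulic depth D_h = A/T = 0.8527/1.652 = 0.5162 m.
Froude number Fr = V/√(g·D_h) = 1.043/√(9.81×0.5162) = 0.464, which is less than 1, so the flow is subcritical.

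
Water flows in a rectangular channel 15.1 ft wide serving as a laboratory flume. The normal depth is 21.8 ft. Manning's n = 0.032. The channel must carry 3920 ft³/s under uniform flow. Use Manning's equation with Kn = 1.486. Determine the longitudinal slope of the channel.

S = 0.0066

Flow area A = b·y = 15.1 × 21.8 = 329.2 ft². Wetted perimeter P = b + 2y = 15.1 + 2×21.8 = 58.7 ft.
Hydraulic radius R = A/P = 329.2/58.7 = 5.608 ft.
From Manning's equation, S = [nQ / (1.486 A R^(2/3))]² = [0.032 × 3920 / (1.486 × 329.2 × 5.608^(2/3))]² = 0.0066.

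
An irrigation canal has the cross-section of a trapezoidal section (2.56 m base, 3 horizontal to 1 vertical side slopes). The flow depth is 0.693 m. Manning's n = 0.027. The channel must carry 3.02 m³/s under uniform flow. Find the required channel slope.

S = 0.0018

With bottom width b = 2.56 m and side slope z = 3: A = (b + zy)y = (2.56 + 3×0.693)×0.693 = 3.215 m²; P = b + 2y√(1+z²) = 2.56 + 2×0.693×3.162 = 6.943 m.
Hydraulic radius R = A/P = 3.215/6.943 = 0.463 m.
From Manning's equation, S = [nQ / (1 A R^(2/3))]² = [0.027 × 3.02 / (1 × 3.215 × 0.463^(2/3))]² = 0.0018.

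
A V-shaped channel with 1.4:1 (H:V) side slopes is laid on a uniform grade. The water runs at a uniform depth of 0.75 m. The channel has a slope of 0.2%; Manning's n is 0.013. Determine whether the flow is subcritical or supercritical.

subcritical

For a triangular section with side slope z = 1.4: A = zy² = 1.4×0.75² = 0.7875 m²; P = 2y√(1+z²) = 2×0.75×1.72 = 2.581 m.
Hydraulic radius R = A/P = 0.7875/2.581 = 0.3052 m.
V = (1/n) R^(2/3) √S = (1/0.013) × 0.3052^(2/3) × √0.002 = 1.559 m/s. Hydraulic depth D_h = A/T = 0.7875/2.1 = 0.375 m.
Froude number Fr = V/√(g·D_h) = 1.559/√(9.81×0.375) = 0.813, which is less than 1, so the flow is subcritical.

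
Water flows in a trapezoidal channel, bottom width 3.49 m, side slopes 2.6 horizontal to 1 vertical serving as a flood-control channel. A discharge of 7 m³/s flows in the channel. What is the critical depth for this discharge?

y_c = 0.63 m

At critical depth, Q² T / (g A³) = 1, i.e. A³/T = Q²/g = 7²/9.81 = 4.995.
Trying y = 0.7 m: A³/T = 7.203 — high.
Trying y = 0.63 m: A³/T = 4.983 — matches.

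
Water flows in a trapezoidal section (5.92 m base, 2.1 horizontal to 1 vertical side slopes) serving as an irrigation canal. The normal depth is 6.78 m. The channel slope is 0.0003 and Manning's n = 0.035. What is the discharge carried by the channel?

With bottom width b = 5.92 m and side slope z = 2.1: A = (b + zy)y = (5.92 + 2.1×6.78)×6.78 = 136.7 m²; P = b + 2y√(1+z²) = 5.92 + 2×6.78×2.326 = 37.46 m.
Hydraulic radius R = A/P = 136.7/37.46 = 3.648 m.
Manning's equation: Q = (1/n) A R^(2/3) S^(1/2) = (1/0.035) × 136.7 × 3.648^(2/3) × 0.0003^(1/2) = 160 m³/s.

Q = 160 m³/s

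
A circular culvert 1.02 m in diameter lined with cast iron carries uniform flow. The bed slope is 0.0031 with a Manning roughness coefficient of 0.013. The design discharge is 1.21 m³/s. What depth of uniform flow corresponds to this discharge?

y_n = 0.729 m

Manning's equation rearranged: A R^(2/3) = nQ / (1·√S) = 0.013 × 1.21 / (√0.0031) = 0.2825.
At y = 0.811 m: A R^(2/3) = 0.3192 — high.
At y = 0.729 m: A R^(2/3) = 0.2826 — ≈ 0.2825.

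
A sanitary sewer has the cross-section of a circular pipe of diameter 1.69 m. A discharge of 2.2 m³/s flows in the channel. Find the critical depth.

y_c = 0.736 m

At critical depth, Q² T / (g A³) = 1, i.e. A³/T = Q²/g = 2.2²/9.81 = 0.4934.
Try y = 0.885 m: A³/T = 0.9961 — high.
Try y = 0.652 m: A³/T = 0.3092 — low.
Try y = 0.736 m: A³/T = 0.4923 — close enough.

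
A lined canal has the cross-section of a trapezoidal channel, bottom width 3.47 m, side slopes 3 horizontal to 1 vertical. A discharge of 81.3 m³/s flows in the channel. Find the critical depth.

At critical depth, Q² T / (g A³) = 1, i.e. A³/T = Q²/g = 81.3²/9.81 = 673.8.
Try y = 1.54 m: A³/T = 152.1 — short.
Try y = 2.59 m: A³/T = 1298 — over.
Try y = 2.22 m: A³/T = 677.4 — matches.

y_c = 2.22 m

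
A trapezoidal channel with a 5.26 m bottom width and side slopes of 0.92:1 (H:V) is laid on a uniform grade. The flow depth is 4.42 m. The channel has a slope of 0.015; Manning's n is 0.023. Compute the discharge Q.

Q = 392 m³/s

With bottom width b = 5.26 m and side slope z = 0.92: A = (b + zy)y = (5.26 + 0.92×4.42)×4.42 = 41.22 m²; P = b + 2y√(1+z²) = 5.26 + 2×4.42×1.359 = 17.27 m.
Hydraulic radius R = A/P = 41.22/17.27 = 2.387 m.
Manning's equation: Q = (1/n) A R^(2/3) S^(1/2) = (1/0.023) × 41.22 × 2.387^(2/3) × 0.015^(1/2) = 392 m³/s.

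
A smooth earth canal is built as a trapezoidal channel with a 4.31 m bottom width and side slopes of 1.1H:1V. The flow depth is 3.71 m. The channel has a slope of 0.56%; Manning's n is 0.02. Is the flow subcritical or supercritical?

supercritical

With bottom width b = 4.31 m and side slope z = 1.1: A = (b + zy)y = (4.31 + 1.1×3.71)×3.71 = 31.13 m²; P = b + 2y√(1+z²) = 4.31 + 2×3.71×1.487 = 15.34 m.
Hydraulic radius R = A/P = 31.13/15.34 = 2.029 m.
V = (1/n) R^(2/3) √S = (1/0.02) × 2.029^(2/3) × √0.0056 = 5.997 m/s. Hydraulic depth D_h = A/T = 31.13/12.47 = 2.496 m.
Froude number Fr = V/√(g·D_h) = 5.997/√(9.81×2.496) = 1.21, which is greater than 1, so the flow is supercritical.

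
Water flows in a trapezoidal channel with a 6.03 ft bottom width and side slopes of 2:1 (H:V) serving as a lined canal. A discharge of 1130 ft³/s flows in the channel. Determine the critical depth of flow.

At critical depth, Q² T / (g A³) = 1, i.e. A³/T = Q²/g = 1130²/32.2 = 39660.
Try y = 7.44 ft: A³/T = 105200 — over.
Try y = 5.91 ft: A³/T = 39570 — close enough.

y_c = 5.91 ft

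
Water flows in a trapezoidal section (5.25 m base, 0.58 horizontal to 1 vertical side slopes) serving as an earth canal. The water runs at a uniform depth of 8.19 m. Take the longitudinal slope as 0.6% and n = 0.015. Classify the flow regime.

supercritical

With bottom width b = 5.25 m and side slope z = 0.58: A = (b + zy)y = (5.25 + 0.58×8.19)×8.19 = 81.9 m²; P = b + 2y√(1+z²) = 5.25 + 2×8.19×1.156 = 24.19 m.
Hydraulic radius R = A/P = 81.9/24.19 = 3.386 m.
V = (1/n) R^(2/3) √S = (1/0.015) × 3.386^(2/3) × √0.006 = 11.65 m/s. Hydraulic depth D_h = A/T = 81.9/14.75 = 5.553 m.
Froude number Fr = V/√(g·D_h) = 11.65/√(9.81×5.553) = 1.58, which is greater than 1, so the flow is supercritical.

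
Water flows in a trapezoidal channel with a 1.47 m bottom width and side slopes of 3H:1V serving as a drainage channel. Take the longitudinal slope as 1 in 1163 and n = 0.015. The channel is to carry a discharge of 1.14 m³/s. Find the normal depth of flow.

Manning's equation rearranged: A R^(2/3) = nQ / (1·√S) = 0.015 × 1.14 / (√0.0008598) = 0.5832.
At y = 0.364 m: A R^(2/3) = 0.3673 — too small.
At y = 0.539 m: A R^(2/3) = 0.8122 — too large.
At y = 0.459 m: A R^(2/3) = 0.5841 — ≈ 0.5832.

y_n = 0.459 m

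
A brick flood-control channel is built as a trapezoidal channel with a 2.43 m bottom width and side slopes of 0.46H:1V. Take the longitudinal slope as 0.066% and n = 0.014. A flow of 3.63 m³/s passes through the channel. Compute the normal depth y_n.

y_n = 0.961 m

Manning's equation rearranged: A R^(2/3) = nQ / (1·√S) = 0.014 × 3.63 / (√0.00066) = 1.978.
At y = 1.14 m: A R^(2/3) = 2.609 — over.
At y = 0.961 m: A R^(2/3) = 1.979 — close enough.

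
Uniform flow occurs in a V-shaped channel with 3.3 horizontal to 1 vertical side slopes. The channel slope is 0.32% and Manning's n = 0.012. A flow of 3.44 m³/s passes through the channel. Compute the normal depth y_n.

y_n = 0.683 m

Manning's equation rearranged: A R^(2/3) = nQ / (1·√S) = 0.012 × 3.44 / (√0.0032) = 0.7297.
Try y = 0.57 m: A R^(2/3) = 0.4509 — short.
Try y = 0.802 m: A R^(2/3) = 1.121 — over.
Try y = 0.683 m: A R^(2/3) = 0.7304 — matches.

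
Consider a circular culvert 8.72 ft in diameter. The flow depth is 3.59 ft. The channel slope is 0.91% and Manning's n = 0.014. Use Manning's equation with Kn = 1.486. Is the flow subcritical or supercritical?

supercritical

For a circular section of diameter D = 8.72 ft at depth y = 3.59 ft, the central angle is θ = 2 arccos(1 − 2y/D) = 2.787 rad. Then A = (D²/8)(θ − sin θ) = 23.18 ft² and P = Dθ/2 = 12.15 ft.
Hydraulic radius R = A/P = 23.18/12.15 = 1.908 ft.
V = (1.486/n) R^(2/3) √S = (1.486/0.014) × 1.908^(2/3) × √0.0091 = 15.58 ft/s. Hydraulic depth D_h = A/T = 23.18/8.583 = 2.701 ft.
Froude number Fr = V/√(g·D_h) = 15.58/√(32.2×2.701) = 1.67, which is greater than 1, so the flow is supercritical.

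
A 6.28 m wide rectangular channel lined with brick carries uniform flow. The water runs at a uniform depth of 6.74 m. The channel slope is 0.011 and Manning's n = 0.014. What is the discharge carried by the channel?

Flow area A = b·y = 6.28 × 6.74 = 42.33 m². Wetted perimeter P = b + 2y = 6.28 + 2×6.74 = 19.76 m.
Hydraulic radius R = A/P = 42.33/19.76 = 2.142 m.
Manning's equation: Q = (1/n) A R^(2/3) S^(1/2) = (1/0.014) × 42.33 × 2.142^(2/3) × 0.011^(1/2) = 527 m³/s.

Q = 527 m³/s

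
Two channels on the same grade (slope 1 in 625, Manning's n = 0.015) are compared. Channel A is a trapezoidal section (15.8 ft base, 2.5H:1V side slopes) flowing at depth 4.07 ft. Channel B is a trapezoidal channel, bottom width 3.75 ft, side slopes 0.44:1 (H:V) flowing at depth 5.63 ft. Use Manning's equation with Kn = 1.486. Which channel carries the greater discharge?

Channel A: With bottom width b = 15.8 ft and side slope z = 2.5: A = (b + zy)y = (15.8 + 2.5×4.07)×4.07 = 105.7 ft²; P = b + 2y√(1+z²) = 15.8 + 2×4.07×2.693 = 37.72 ft. Hydraulic radius R = A/P = 105.7/37.72 = 2.803 ft. Q_A = (1.486/0.015)·105.7·2.803^(2/3)·√0.0016 = 832.8 ft³/s.
Channel B: With bottom width b = 3.75 ft and side slope z = 0.44: A = (b + zy)y = (3.75 + 0.44×5.63)×5.63 = 35.06 ft²; P = b + 2y√(1+z²) = 3.75 + 2×5.63×1.093 = 16.05 ft. Hydraulic radius R = A/P = 35.06/16.05 = 2.184 ft. Q_B = (1.486/0.015)·35.06·2.184^(2/3)·√0.0016 = 233.9 ft³/s.
Q_A = 832.8 ft³/s vs Q_B = 233.9 ft³/s, so channel A carries more.

channel A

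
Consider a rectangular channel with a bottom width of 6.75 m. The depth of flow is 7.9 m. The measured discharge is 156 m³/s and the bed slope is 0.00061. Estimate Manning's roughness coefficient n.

Flow area A = b·y = 6.75 × 7.9 = 53.33 m². Wetted perimeter P = b + 2y = 6.75 + 2×7.9 = 22.55 m.
Hydraulic radius R = A/P = 53.33/22.55 = 2.365 m.
Rearranging Manning's equation: n = (1/Q) A R^(2/3) S^(1/2) = (1/156) × 53.33 × 2.365^(2/3) × √0.00061 = 0.015.

n = 0.015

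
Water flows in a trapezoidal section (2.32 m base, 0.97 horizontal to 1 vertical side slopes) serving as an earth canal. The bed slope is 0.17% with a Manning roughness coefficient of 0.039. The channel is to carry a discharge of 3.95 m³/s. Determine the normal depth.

Manning's equation rearranged: A R^(2/3) = nQ / (1·√S) = 0.039 × 3.95 / (√0.0017) = 3.736.
At y = 1.46 m: A R^(2/3) = 4.91 — over.
At y = 0.96 m: A R^(2/3) = 2.281 — short.
At y = 1.26 m: A R^(2/3) = 3.735 — close enough.

y_n = 1.26 m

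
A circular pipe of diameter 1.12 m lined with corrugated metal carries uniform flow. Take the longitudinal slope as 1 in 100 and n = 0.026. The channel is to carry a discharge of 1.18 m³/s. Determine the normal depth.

Manning's equation rearranged: A R^(2/3) = nQ / (1·√S) = 0.026 × 1.18 / (√0.01) = 0.3068.
Trying y = 0.773 m: A R^(2/3) = 0.3465 — over.
Trying y = 0.536 m: A R^(2/3) = 0.1956 — short.
Trying y = 0.709 m: A R^(2/3) = 0.307 — ≈ 0.3068.

y_n = 0.709 m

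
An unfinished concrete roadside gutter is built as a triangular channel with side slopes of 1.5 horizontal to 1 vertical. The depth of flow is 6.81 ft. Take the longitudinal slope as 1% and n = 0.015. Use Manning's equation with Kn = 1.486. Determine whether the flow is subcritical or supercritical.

For a triangular section with side slope z = 1.5: A = zy² = 1.5×6.81² = 69.56 ft²; P = 2y√(1+z²) = 2×6.81×1.803 = 24.55 ft.
Hydraulic radius R = A/P = 69.56/24.55 = 2.833 ft.
V = (1.486/n) R^(2/3) √S = (1.486/0.015) × 2.833^(2/3) × √0.01 = 19.84 ft/s. Hydraulic depth D_h = A/T = 69.56/20.43 = 3.405 ft.
Froude number Fr = V/√(g·D_h) = 19.84/√(32.2×3.405) = 1.89, which is greater than 1, so the flow is supercritical.

supercritical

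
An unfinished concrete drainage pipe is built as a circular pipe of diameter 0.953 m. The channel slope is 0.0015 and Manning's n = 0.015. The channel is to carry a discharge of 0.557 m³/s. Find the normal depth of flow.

Manning's equation rearranged: A R^(2/3) = nQ / (1·√S) = 0.015 × 0.557 / (√0.0015) = 0.2157.
Try y = 0.499 m: A R^(2/3) = 0.1481 — low.
Try y = 0.793 m: A R^(2/3) = 0.2778 — high.
Try y = 0.637 m: A R^(2/3) = 0.2157 — ≈ 0.2157.

y_n = 0.637 m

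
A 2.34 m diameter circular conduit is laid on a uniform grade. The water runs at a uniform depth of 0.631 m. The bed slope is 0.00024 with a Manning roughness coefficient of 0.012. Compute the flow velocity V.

V = 0.661 m/s

For a circular section of diameter D = 2.34 m at depth y = 0.631 m, the central angle is θ = 2 arccos(1 − 2y/D) = 2.184 rad. Then A = (D²/8)(θ − sin θ) = 0.9352 m² and P = Dθ/2 = 2.555 m.
Hydraulic radius R = A/P = 0.9352/2.555 = 0.366 m.
From Manning's equation, V = (1/n) R^(2/3) S^(1/2) = (1/0.012) × 0.366^(2/3) × 0.00024^(1/2) = 0.661 m/s.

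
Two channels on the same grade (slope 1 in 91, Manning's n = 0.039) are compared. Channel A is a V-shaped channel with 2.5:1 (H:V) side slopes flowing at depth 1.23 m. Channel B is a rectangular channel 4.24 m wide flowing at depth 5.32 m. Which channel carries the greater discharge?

channel B

Channel A: For a triangular section with side slope z = 2.5: A = zy² = 2.5×1.23² = 3.782 m²; P = 2y√(1+z²) = 2×1.23×2.693 = 6.624 m. Hydraulic radius R = A/P = 3.782/6.624 = 0.571 m. Q_A = (1/0.039)·3.782·0.571^(2/3)·√0.01099 = 6.997 m³/s.
Channel B: Flow area A = b·y = 4.24 × 5.32 = 22.56 m². Wetted perimeter P = b + 2y = 4.24 + 2×5.32 = 14.88 m. Hydraulic radius R = A/P = 22.56/14.88 = 1.516 m. Q_B = (1/0.039)·22.56·1.516^(2/3)·√0.01099 = 80.01 m³/s.
Q_A = 6.997 m³/s vs Q_B = 80.01 m³/s, so channel B carries more.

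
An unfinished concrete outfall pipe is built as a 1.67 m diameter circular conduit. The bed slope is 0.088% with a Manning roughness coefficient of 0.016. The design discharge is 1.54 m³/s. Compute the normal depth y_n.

y_n = 1.01 m

Manning's equation rearranged: A R^(2/3) = nQ / (1·√S) = 0.016 × 1.54 / (√0.00088) = 0.8306.
At y = 1.11 m: A R^(2/3) = 0.9551 — high.
At y = 1.01 m: A R^(2/3) = 0.8321 — ≈ 0.8306.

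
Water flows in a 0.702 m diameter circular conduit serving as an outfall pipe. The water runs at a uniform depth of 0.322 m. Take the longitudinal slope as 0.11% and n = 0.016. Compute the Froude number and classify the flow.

For a circular section of diameter D = 0.702 m at depth y = 0.322 m, the central angle is θ = 2 arccos(1 − 2y/D) = 2.976 rad. Then A = (D²/8)(θ − sin θ) = 0.1732 m² and P = Dθ/2 = 1.045 m.
Hydraulic radius R = A/P = 0.1732/1.045 = 0.1658 m.
V = (1/n) R^(2/3) √S = (1/0.016) × 0.1658^(2/3) × √0.0011 = 0.6256 m/s. Hydraulic depth D_h = A/T = 0.1732/0.6996 = 0.2476 m.
Froude number Fr = V/√(g·D_h) = 0.6256/√(9.81×0.2476) = 0.401, which is less than 1, so the flow is subcritical.

subcritical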